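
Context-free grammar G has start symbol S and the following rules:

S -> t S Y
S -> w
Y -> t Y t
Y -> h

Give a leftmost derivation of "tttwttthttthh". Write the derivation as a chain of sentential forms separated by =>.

S => tSY => ttSYY => tttSYYY => tttwYYY => tttwtYtYY => tttwttYttYY => tttwtttYtttYY => tttwttthtttYY => tttwttthttthY => tttwttthttthh

S => tSY   [S -> t S Y]
tSY => ttSYY   [S -> t S Y]
ttSYY => tttSYYY   [S -> t S Y]
tttSYYY => tttwYYY   [S -> w]
tttwYYY => tttwtYtYY   [Y -> t Y t]
tttwtYtYY => tttwttYttYY   [Y -> t Y t]
tttwttYttYY => tttwtttYtttYY   [Y -> t Y t]
tttwtttYtttYY => tttwttthtttYY   [Y -> h]
tttwttthtttYY => tttwttthttthY   [Y -> h]
tttwttthttthY => tttwttthttthh   [Y -> h]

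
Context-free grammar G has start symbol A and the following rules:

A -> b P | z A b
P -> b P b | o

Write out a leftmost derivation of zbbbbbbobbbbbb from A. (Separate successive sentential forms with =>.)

A => zAb   [A -> z A b]
zAb => zbPb   [A -> b P]
zbPb => zbbPbb   [P -> b P b]
zbbPbb => zbbbPbbb   [P -> b P b]
zbbbPbbb => zbbbbPbbbb   [P -> b P b]
zbbbbPbbbb => zbbbbbPbbbbb   [P -> b P b]
zbbbbbPbbbbb => zbbbbbbPbbbbbb   [P -> b P b]
zbbbbbbPbbbbbb => zbbbbbbobbbbbb   [P -> o]

A => zAb => zbPb => zbbPbb => zbbbPbbb => zbbbbPbbbb => zbbbbbPbbbbb => zbbbbbbPbbbbbb => zbbbbbbobbbbbb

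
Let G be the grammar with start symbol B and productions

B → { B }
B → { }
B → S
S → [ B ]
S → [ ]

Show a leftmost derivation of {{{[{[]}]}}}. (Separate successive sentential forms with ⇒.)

B ⇒ {B} ⇒ {{B}} ⇒ {{{B}}} ⇒ {{{S}}} ⇒ {{{[B]}}} ⇒ {{{[{B}]}}} ⇒ {{{[{S}]}}} ⇒ {{{[{[]}]}}}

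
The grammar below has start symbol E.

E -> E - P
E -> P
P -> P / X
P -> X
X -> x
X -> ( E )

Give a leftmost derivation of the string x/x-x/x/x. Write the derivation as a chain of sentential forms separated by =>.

E => E-P => P-P => P/X-P => X/X-P => x/X-P => x/x-P => x/x-P/X => x/x-P/X/X => x/x-X/X/X => x/x-x/X/X => x/x-x/x/X => x/x-x/x/x

E => E-P   [E -> E - P]
E-P => P-P   [E -> P]
P-P => P/X-P   [P -> P / X]
P/X-P => X/X-P   [P -> X]
X/X-P => x/X-P   [X -> x]
x/X-P => x/x-P   [X -> x]
x/x-P => x/x-P/X   [P -> P / X]
x/x-P/X => x/x-P/X/X   [P -> P / X]
x/x-P/X/X => x/x-X/X/X   [P -> X]
x/x-X/X/X => x/x-x/X/X   [X -> x]
x/x-x/X/X => x/x-x/x/X   [X -> x]
x/x-x/x/X => x/x-x/x/x   [X -> x]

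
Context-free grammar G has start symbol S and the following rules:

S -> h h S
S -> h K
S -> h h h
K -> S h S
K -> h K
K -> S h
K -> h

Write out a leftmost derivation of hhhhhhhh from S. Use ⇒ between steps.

S ⇒ hhS ⇒ hhhK ⇒ hhhhK ⇒ hhhhSh ⇒ hhhhhKh ⇒ hhhhhhKh ⇒ hhhhhhhh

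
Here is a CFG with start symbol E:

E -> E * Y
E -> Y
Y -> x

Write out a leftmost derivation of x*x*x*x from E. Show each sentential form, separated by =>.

E => E*Y   [E -> E * Y]
E*Y => E*Y*Y   [E -> E * Y]
E*Y*Y => E*Y*Y*Y   [E -> E * Y]
E*Y*Y*Y => Y*Y*Y*Y   [E -> Y]
Y*Y*Y*Y => x*Y*Y*Y   [Y -> x]
x*Y*Y*Y => x*x*Y*Y   [Y -> x]
x*x*Y*Y => x*x*x*Y   [Y -> x]
x*x*x*Y => x*x*x*x   [Y -> x]

E => E*Y => E*Y*Y => E*Y*Y*Y => Y*Y*Y*Y => x*Y*Y*Y => x*x*Y*Y => x*x*x*Y => x*x*x*x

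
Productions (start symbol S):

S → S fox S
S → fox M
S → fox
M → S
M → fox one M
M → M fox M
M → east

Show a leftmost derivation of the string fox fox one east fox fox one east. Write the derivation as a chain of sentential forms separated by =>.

S => fox M => fox fox one M => fox fox one M fox M => fox fox one east fox M => fox fox one east fox fox one M => fox fox one east fox fox one east

S => fox M   [S → fox M]
fox M => fox fox one M   [M → fox one M]
fox fox one M => fox fox one M fox M   [M → M fox M]
fox fox one M fox M => fox fox one east fox M   [M → east]
fox fox one east fox M => fox fox one east fox fox one M   [M → fox one M]
fox fox one east fox fox one M => fox fox one east fox fox one east   [M → east]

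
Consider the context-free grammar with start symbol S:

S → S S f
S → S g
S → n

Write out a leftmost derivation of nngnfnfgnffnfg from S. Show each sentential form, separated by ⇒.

S⇒Sg⇒SSfg⇒SSfSfg⇒nSfSfg⇒nSSffSfg⇒nSgSffSfg⇒nSSfgSffSfg⇒nSSfSfgSffSfg⇒nSgSfSfgSffSfg⇒nngSfSfgSffSfg⇒nngnfSfgSffSfg⇒nngnfnfgSffSfg⇒nngnfnfgnffSfg⇒nngnfnfgnffnfg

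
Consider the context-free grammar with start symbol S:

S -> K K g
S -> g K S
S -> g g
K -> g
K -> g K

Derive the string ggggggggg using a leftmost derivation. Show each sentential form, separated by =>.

S => gKS => ggKS => gggS => ggggKS => gggggKS => ggggggKS => gggggggS => ggggggggg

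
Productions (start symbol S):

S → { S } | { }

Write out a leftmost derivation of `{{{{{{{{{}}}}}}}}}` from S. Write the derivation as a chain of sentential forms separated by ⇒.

S ⇒ {S} ⇒ {{S}} ⇒ {{{S}}} ⇒ {{{{S}}}} ⇒ {{{{{S}}}}} ⇒ {{{{{{S}}}}}} ⇒ {{{{{{{S}}}}}}} ⇒ {{{{{{{{S}}}}}}}} ⇒ {{{{{{{{{}}}}}}}}}

S ⇒ {S}   [S → { S }]
{S} ⇒ {{S}}   [S → { S }]
{{S}} ⇒ {{{S}}}   [S → { S }]
{{{S}}} ⇒ {{{{S}}}}   [S → { S }]
{{{{S}}}} ⇒ {{{{{S}}}}}   [S → { S }]
{{{{{S}}}}} ⇒ {{{{{{S}}}}}}   [S → { S }]
{{{{{{S}}}}}} ⇒ {{{{{{{S}}}}}}}   [S → { S }]
{{{{{{{S}}}}}}} ⇒ {{{{{{{{S}}}}}}}}   [S → { S }]
{{{{{{{{S}}}}}}}} ⇒ {{{{{{{{{}}}}}}}}}   [S → { }]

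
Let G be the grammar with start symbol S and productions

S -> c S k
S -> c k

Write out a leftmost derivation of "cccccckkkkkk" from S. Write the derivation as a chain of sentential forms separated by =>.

S => cSk   [S -> c S k]
cSk => ccSkk   [S -> c S k]
ccSkk => cccSkkk   [S -> c S k]
cccSkkk => ccccSkkkk   [S -> c S k]
ccccSkkkk => cccccSkkkkk   [S -> c S k]
cccccSkkkkk => cccccckkkkkk   [S -> c k]

S => cSk => ccSkk => cccSkkk => ccccSkkkk => cccccSkkkkk => cccccckkkkkk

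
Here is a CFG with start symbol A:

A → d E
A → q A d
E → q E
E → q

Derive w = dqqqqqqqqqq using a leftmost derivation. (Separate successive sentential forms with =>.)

A => dE   [A → d E]
dE => dqE   [E → q E]
dqE => dqqE   [E → q E]
dqqE => dqqqE   [E → q E]
dqqqE => dqqqqE   [E → q E]
dqqqqE => dqqqqqE   [E → q E]
dqqqqqE => dqqqqqqE   [E → q E]
dqqqqqqE => dqqqqqqqE   [E → q E]
dqqqqqqqE => dqqqqqqqqE   [E → q E]
dqqqqqqqqE => dqqqqqqqqqE   [E → q E]
dqqqqqqqqqE => dqqqqqqqqqq   [E → q]

A => dE => dqE => dqqE => dqqqE => dqqqqE => dqqqqqE => dqqqqqqE => dqqqqqqqE => dqqqqqqqqE => dqqqqqqqqqE => dqqqqqqqqqq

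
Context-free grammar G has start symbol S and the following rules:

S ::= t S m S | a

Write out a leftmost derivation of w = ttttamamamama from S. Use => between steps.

S => tSmS => ttSmSmS => tttSmSmSmS => ttttSmSmSmSmS => ttttamSmSmSmS => ttttamamSmSmS => ttttamamamSmS => ttttamamamamS => ttttamamamama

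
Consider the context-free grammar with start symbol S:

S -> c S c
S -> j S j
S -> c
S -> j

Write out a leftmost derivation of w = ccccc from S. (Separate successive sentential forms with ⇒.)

S ⇒ cSc ⇒ ccScc ⇒ ccccc

S ⇒ cSc   [S -> c S c]
cSc ⇒ ccScc   [S -> c S c]
ccScc ⇒ ccccc   [S -> c]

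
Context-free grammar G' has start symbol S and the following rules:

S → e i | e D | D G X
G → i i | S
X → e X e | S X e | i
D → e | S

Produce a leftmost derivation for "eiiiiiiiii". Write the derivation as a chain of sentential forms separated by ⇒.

S ⇒ DGX   [S → D G X]
DGX ⇒ SGX   [D → S]
SGX ⇒ DGXGX   [S → D G X]
DGXGX ⇒ SGXGX   [D → S]
SGXGX ⇒ DGXGXGX   [S → D G X]
DGXGXGX ⇒ eGXGXGX   [D → e]
eGXGXGX ⇒ eiiXGXGX   [G → i i]
eiiXGXGX ⇒ eiiiGXGX   [X → i]
eiiiGXGX ⇒ eiiiiiXGX   [G → i i]
eiiiiiXGX ⇒ eiiiiiiGX   [X → i]
eiiiiiiGX ⇒ eiiiiiiiiX   [G → i i]
eiiiiiiiiX ⇒ eiiiiiiiii   [X → i]

S⇒DGX⇒SGX⇒DGXGX⇒SGXGX⇒DGXGXGX⇒eGXGXGX⇒eiiXGXGX⇒eiiiGXGX⇒eiiiiiXGX⇒eiiiiiiGX⇒eiiiiiiiiX⇒eiiiiiiiii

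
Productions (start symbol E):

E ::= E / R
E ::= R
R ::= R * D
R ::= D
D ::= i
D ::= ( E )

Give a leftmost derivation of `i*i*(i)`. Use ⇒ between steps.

E ⇒ R   [E ::= R]
R ⇒ R*D   [R ::= R * D]
R*D ⇒ R*D*D   [R ::= R * D]
R*D*D ⇒ D*D*D   [R ::= D]
D*D*D ⇒ i*D*D   [D ::= i]
i*D*D ⇒ i*i*D   [D ::= i]
i*i*D ⇒ i*i*(E)   [D ::= ( E )]
i*i*(E) ⇒ i*i*(R)   [E ::= R]
i*i*(R) ⇒ i*i*(D)   [R ::= D]
i*i*(D) ⇒ i*i*(i)   [D ::= i]

E ⇒ R ⇒ R*D ⇒ R*D*D ⇒ D*D*D ⇒ i*D*D ⇒ i*i*D ⇒ i*i*(E) ⇒ i*i*(R) ⇒ i*i*(D) ⇒ i*i*(i)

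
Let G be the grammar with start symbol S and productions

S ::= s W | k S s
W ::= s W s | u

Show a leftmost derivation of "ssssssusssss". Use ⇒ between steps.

S ⇒ sW ⇒ ssWs ⇒ sssWss ⇒ ssssWsss ⇒ sssssWssss ⇒ ssssssWsssss ⇒ ssssssusssss

S ⇒ sW   [S ::= s W]
sW ⇒ ssWs   [W ::= s W s]
ssWs ⇒ sssWss   [W ::= s W s]
sssWss ⇒ ssssWsss   [W ::= s W s]
ssssWsss ⇒ sssssWssss   [W ::= s W s]
sssssWssss ⇒ ssssssWsssss   [W ::= s W s]
ssssssWsssss ⇒ ssssssusssss   [W ::= u]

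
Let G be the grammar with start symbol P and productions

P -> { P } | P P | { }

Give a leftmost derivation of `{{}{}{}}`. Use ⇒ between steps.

P ⇒ {P} ⇒ {PP} ⇒ {PPP} ⇒ {{}PP} ⇒ {{}{}P} ⇒ {{}{}{}}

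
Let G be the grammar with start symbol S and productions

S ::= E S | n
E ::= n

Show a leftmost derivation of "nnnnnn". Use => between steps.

S => ES => nS => nES => nnS => nnES => nnnS => nnnES => nnnnS => nnnnES => nnnnnS => nnnnnn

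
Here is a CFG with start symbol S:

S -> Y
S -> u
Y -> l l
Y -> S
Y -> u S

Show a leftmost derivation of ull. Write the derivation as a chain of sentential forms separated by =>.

S => Y   [S -> Y]
Y => uS   [Y -> u S]
uS => uY   [S -> Y]
uY => ull   [Y -> l l]

S=>Y=>uS=>uY=>ull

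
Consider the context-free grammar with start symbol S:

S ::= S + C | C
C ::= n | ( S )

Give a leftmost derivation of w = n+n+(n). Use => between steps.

S => S+C   [S ::= S + C]
S+C => S+C+C   [S ::= S + C]
S+C+C => C+C+C   [S ::= C]
C+C+C => n+C+C   [C ::= n]
n+C+C => n+n+C   [C ::= n]
n+n+C => n+n+(S)   [C ::= ( S )]
n+n+(S) => n+n+(C)   [S ::= C]
n+n+(C) => n+n+(n)   [C ::= n]

S => S+C => S+C+C => C+C+C => n+C+C => n+n+C => n+n+(S) => n+n+(C) => n+n+(n)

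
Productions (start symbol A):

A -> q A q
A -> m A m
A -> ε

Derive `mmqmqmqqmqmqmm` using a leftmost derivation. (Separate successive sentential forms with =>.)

A=>mAm=>mmAmm=>mmqAqmm=>mmqmAmqmm=>mmqmqAqmqmm=>mmqmqmAmqmqmm=>mmqmqmqAqmqmqmm=>mmqmqmqqmqmqmm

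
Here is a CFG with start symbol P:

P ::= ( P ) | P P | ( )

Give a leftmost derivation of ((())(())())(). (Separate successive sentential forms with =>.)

P=>PP=>(P)P=>(PP)P=>(PPP)P=>((P)PP)P=>((())PP)P=>((())(P)P)P=>((())(())P)P=>((())(())())P=>((())(())())()

P => PP   [P ::= P P]
PP => (P)P   [P ::= ( P )]
(P)P => (PP)P   [P ::= P P]
(PP)P => (PPP)P   [P ::= P P]
(PPP)P => ((P)PP)P   [P ::= ( P )]
((P)PP)P => ((())PP)P   [P ::= ( )]
((())PP)P => ((())(P)P)P   [P ::= ( P )]
((())(P)P)P => ((())(())P)P   [P ::= ( )]
((())(())P)P => ((())(())())P   [P ::= ( )]
((())(())())P => ((())(())())()   [P ::= ( )]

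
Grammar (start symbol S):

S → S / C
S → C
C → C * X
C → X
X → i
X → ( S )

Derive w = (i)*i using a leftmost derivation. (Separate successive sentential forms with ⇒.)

S ⇒ C ⇒ C*X ⇒ X*X ⇒ (S)*X ⇒ (C)*X ⇒ (X)*X ⇒ (i)*X ⇒ (i)*i

S ⇒ C   [S → C]
C ⇒ C*X   [C → C * X]
C*X ⇒ X*X   [C → X]
X*X ⇒ (S)*X   [X → ( S )]
(S)*X ⇒ (C)*X   [S → C]
(C)*X ⇒ (X)*X   [C → X]
(X)*X ⇒ (i)*X   [X → i]
(i)*X ⇒ (i)*i   [X → i]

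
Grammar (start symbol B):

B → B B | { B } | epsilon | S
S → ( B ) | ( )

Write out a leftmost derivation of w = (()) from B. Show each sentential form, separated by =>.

B => BB => SB => (B)B => (S)B => (())B => (())

B => BB   [B → B B]
BB => SB   [B → S]
SB => (B)B   [S → ( B )]
(B)B => (S)B   [B → S]
(S)B => (())B   [S → ( )]
(())B => (())   [B → epsilon]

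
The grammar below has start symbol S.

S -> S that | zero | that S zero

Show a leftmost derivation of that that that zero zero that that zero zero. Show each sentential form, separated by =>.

S => that S zero => that that S zero zero => that that S that zero zero => that that S that that zero zero => that that that S zero that that zero zero => that that that zero zero that that zero zero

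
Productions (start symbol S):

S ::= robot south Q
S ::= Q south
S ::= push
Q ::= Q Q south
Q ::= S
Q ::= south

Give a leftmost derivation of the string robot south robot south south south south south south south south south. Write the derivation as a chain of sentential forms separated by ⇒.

S ⇒ robot south Q   [S ::= robot south Q]
robot south Q ⇒ robot south S   [Q ::= S]
robot south S ⇒ robot south robot south Q   [S ::= robot south Q]
robot south robot south Q ⇒ robot south robot south Q Q south   [Q ::= Q Q south]
robot south robot south Q Q south ⇒ robot south robot south Q Q south Q south   [Q ::= Q Q south]
robot south robot south Q Q south Q south ⇒ robot south robot south Q Q south Q south Q south   [Q ::= Q Q south]
robot south robot south Q Q south Q south Q south ⇒ robot south robot south south Q south Q south Q south   [Q ::= south]
robot south robot south south Q south Q south Q south ⇒ robot south robot south south S south Q south Q south   [Q ::= S]
robot south robot south south S south Q south Q south ⇒ robot south robot south south Q south south Q south Q south   [S ::= Q south]
robot south robot south south Q south south Q south Q south ⇒ robot south robot south south south south south Q south Q south   [Q ::= south]
robot south robot south south south south south Q south Q south ⇒ robot south robot south south south south south south south Q south   [Q ::= south]
robot south robot south south south south south south south Q south ⇒ robot south robot south south south south south south south south south   [Q ::= south]

S ⇒ robot south Q ⇒ robot south S ⇒ robot south robot south Q ⇒ robot south robot south Q Q south ⇒ robot south robot south Q Q south Q south ⇒ robot south robot south Q Q south Q south Q south ⇒ robot south robot south south Q south Q south Q south ⇒ robot south robot south south S south Q south Q south ⇒ robot south robot south south Q south south Q south Q south ⇒ robot south robot south south south south south Q south Q south ⇒ robot south robot south south south south south south south Q south ⇒ robot south robot south south south south south south south south south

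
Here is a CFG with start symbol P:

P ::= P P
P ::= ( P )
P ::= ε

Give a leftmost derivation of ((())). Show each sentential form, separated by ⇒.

P ⇒ PP   [P ::= P P]
PP ⇒ PPP   [P ::= P P]
PPP ⇒ (P)PP   [P ::= ( P )]
(P)PP ⇒ ((P))PP   [P ::= ( P )]
((P))PP ⇒ ((PP))PP   [P ::= P P]
((PP))PP ⇒ (((P)P))PP   [P ::= ( P )]
(((P)P))PP ⇒ ((()P))PP   [P ::= ε]
((()P))PP ⇒ ((()))PP   [P ::= ε]
((()))PP ⇒ ((()))P   [P ::= ε]
((()))P ⇒ ((()))   [P ::= ε]

P ⇒ PP ⇒ PPP ⇒ (P)PP ⇒ ((P))PP ⇒ ((PP))PP ⇒ (((P)P))PP ⇒ ((()P))PP ⇒ ((()))PP ⇒ ((()))P ⇒ ((()))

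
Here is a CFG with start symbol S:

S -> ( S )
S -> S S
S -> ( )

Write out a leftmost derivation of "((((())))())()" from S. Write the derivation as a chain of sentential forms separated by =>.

S => SS => (S)S => (SS)S => ((S)S)S => (((S))S)S => ((((S)))S)S => ((((())))S)S => ((((())))())S => ((((())))())()

S => SS   [S -> S S]
SS => (S)S   [S -> ( S )]
(S)S => (SS)S   [S -> S S]
(SS)S => ((S)S)S   [S -> ( S )]
((S)S)S => (((S))S)S   [S -> ( S )]
(((S))S)S => ((((S)))S)S   [S -> ( S )]
((((S)))S)S => ((((())))S)S   [S -> ( )]
((((())))S)S => ((((())))())S   [S -> ( )]
((((())))())S => ((((())))())()   [S -> ( )]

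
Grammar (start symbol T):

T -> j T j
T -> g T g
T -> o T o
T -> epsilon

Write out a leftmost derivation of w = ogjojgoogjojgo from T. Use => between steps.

T => oTo   [T -> o T o]
oTo => ogTgo   [T -> g T g]
ogTgo => ogjTjgo   [T -> j T j]
ogjTjgo => ogjoTojgo   [T -> o T o]
ogjoTojgo => ogjojTjojgo   [T -> j T j]
ogjojTjojgo => ogjojgTgjojgo   [T -> g T g]
ogjojgTgjojgo => ogjojgoTogjojgo   [T -> o T o]
ogjojgoTogjojgo => ogjojgoogjojgo   [T -> epsilon]

T=>oTo=>ogTgo=>ogjTjgo=>ogjoTojgo=>ogjojTjojgo=>ogjojgTgjojgo=>ogjojgoTogjojgo=>ogjojgoogjojgo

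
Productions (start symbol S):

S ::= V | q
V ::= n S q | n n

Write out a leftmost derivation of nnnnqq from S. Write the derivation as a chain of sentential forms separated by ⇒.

S⇒V⇒nSq⇒nVq⇒nnSqq⇒nnVqq⇒nnnnqq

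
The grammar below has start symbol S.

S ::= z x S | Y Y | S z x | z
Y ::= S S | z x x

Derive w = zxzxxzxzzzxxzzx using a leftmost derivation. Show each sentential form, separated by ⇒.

S ⇒ Szx ⇒ zxSzx ⇒ zxYYzx ⇒ zxzxxYzx ⇒ zxzxxSSzx ⇒ zxzxxYYSzx ⇒ zxzxxSSYSzx ⇒ zxzxxzxSSYSzx ⇒ zxzxxzxzSYSzx ⇒ zxzxxzxzzYSzx ⇒ zxzxxzxzzzxxSzx ⇒ zxzxxzxzzzxxzzx

S ⇒ Szx   [S ::= S z x]
Szx ⇒ zxSzx   [S ::= z x S]
zxSzx ⇒ zxYYzx   [S ::= Y Y]
zxYYzx ⇒ zxzxxYzx   [Y ::= z x x]
zxzxxYzx ⇒ zxzxxSSzx   [Y ::= S S]
zxzxxSSzx ⇒ zxzxxYYSzx   [S ::= Y Y]
zxzxxYYSzx ⇒ zxzxxSSYSzx   [Y ::= S S]
zxzxxSSYSzx ⇒ zxzxxzxSSYSzx   [S ::= z x S]
zxzxxzxSSYSzx ⇒ zxzxxzxzSYSzx   [S ::= z]
zxzxxzxzSYSzx ⇒ zxzxxzxzzYSzx   [S ::= z]
zxzxxzxzzYSzx ⇒ zxzxxzxzzzxxSzx   [Y ::= z x x]
zxzxxzxzzzxxSzx ⇒ zxzxxzxzzzxxzzx   [S ::= z]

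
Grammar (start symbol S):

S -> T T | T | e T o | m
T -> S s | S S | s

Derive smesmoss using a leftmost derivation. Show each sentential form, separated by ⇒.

S ⇒ TT ⇒ SST ⇒ TST ⇒ sST ⇒ sTTT ⇒ sSSTT ⇒ smSTT ⇒ smeToTT ⇒ smeSSoTT ⇒ smeTSoTT ⇒ smesSoTT ⇒ smesmoTT ⇒ smesmosT ⇒ smesmoss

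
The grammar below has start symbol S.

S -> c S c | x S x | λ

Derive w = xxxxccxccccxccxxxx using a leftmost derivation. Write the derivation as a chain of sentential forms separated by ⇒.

S ⇒ xSx ⇒ xxSxx ⇒ xxxSxxx ⇒ xxxxSxxxx ⇒ xxxxcScxxxx ⇒ xxxxccSccxxxx ⇒ xxxxccxSxccxxxx ⇒ xxxxccxcScxccxxxx ⇒ xxxxccxccSccxccxxxx ⇒ xxxxccxccccxccxxxx

S ⇒ xSx   [S -> x S x]
xSx ⇒ xxSxx   [S -> x S x]
xxSxx ⇒ xxxSxxx   [S -> x S x]
xxxSxxx ⇒ xxxxSxxxx   [S -> x S x]
xxxxSxxxx ⇒ xxxxcScxxxx   [S -> c S c]
xxxxcScxxxx ⇒ xxxxccSccxxxx   [S -> c S c]
xxxxccSccxxxx ⇒ xxxxccxSxccxxxx   [S -> x S x]
xxxxccxSxccxxxx ⇒ xxxxccxcScxccxxxx   [S -> c S c]
xxxxccxcScxccxxxx ⇒ xxxxccxccSccxccxxxx   [S -> c S c]
xxxxccxccSccxccxxxx ⇒ xxxxccxccccxccxxxx   [S -> λ]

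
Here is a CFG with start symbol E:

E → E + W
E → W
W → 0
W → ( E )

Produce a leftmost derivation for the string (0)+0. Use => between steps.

E => E+W => W+W => (E)+W => (W)+W => (0)+W => (0)+0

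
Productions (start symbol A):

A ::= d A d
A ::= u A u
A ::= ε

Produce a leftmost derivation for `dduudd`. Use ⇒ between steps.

A ⇒ dAd ⇒ ddAdd ⇒ dduAudd ⇒ dduudd

A ⇒ dAd   [A ::= d A d]
dAd ⇒ ddAdd   [A ::= d A d]
ddAdd ⇒ dduAudd   [A ::= u A u]
dduAudd ⇒ dduudd   [A ::= ε]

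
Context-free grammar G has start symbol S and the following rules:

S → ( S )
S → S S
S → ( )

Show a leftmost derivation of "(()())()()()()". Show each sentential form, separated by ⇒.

S⇒SS⇒SSS⇒SSSS⇒SSSSS⇒(S)SSSS⇒(SS)SSSS⇒(()S)SSSS⇒(()())SSSS⇒(()())()SSS⇒(()())()()SS⇒(()())()()()S⇒(()())()()()()

S ⇒ SS   [S → S S]
SS ⇒ SSS   [S → S S]
SSS ⇒ SSSS   [S → S S]
SSSS ⇒ SSSSS   [S → S S]
SSSSS ⇒ (S)SSSS   [S → ( S )]
(S)SSSS ⇒ (SS)SSSS   [S → S S]
(SS)SSSS ⇒ (()S)SSSS   [S → ( )]
(()S)SSSS ⇒ (()())SSSS   [S → ( )]
(()())SSSS ⇒ (()())()SSS   [S → ( )]
(()())()SSS ⇒ (()())()()SS   [S → ( )]
(()())()()SS ⇒ (()())()()()S   [S → ( )]
(()())()()()S ⇒ (()())()()()()   [S → ( )]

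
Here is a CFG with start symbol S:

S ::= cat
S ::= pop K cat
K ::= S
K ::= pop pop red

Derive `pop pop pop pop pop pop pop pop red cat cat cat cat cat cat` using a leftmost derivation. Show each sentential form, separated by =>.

S => pop K cat => pop S cat => pop pop K cat cat => pop pop S cat cat => pop pop pop K cat cat cat => pop pop pop S cat cat cat => pop pop pop pop K cat cat cat cat => pop pop pop pop S cat cat cat cat => pop pop pop pop pop K cat cat cat cat cat => pop pop pop pop pop S cat cat cat cat cat => pop pop pop pop pop pop K cat cat cat cat cat cat => pop pop pop pop pop pop pop pop red cat cat cat cat cat cat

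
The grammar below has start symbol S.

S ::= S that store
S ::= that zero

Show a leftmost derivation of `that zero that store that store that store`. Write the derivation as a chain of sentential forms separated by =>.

S => S that store   [S ::= S that store]
S that store => S that store that store   [S ::= S that store]
S that store that store => S that store that store that store   [S ::= S that store]
S that store that store that store => that zero that store that store that store   [S ::= that zero]

S => S that store => S that store that store => S that store that store that store => that zero that store that store that store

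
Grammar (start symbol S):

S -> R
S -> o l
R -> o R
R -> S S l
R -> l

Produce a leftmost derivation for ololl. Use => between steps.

S => R => oR => oSSl => oRSl => olSl => ololl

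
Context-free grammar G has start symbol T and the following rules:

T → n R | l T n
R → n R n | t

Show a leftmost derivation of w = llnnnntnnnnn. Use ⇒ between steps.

T ⇒ lTn   [T → l T n]
lTn ⇒ llTnn   [T → l T n]
llTnn ⇒ llnRnn   [T → n R]
llnRnn ⇒ llnnRnnn   [R → n R n]
llnnRnnn ⇒ llnnnRnnnn   [R → n R n]
llnnnRnnnn ⇒ llnnnnRnnnnn   [R → n R n]
llnnnnRnnnnn ⇒ llnnnntnnnnn   [R → t]

T ⇒ lTn ⇒ llTnn ⇒ llnRnn ⇒ llnnRnnn ⇒ llnnnRnnnn ⇒ llnnnnRnnnnn ⇒ llnnnntnnnnn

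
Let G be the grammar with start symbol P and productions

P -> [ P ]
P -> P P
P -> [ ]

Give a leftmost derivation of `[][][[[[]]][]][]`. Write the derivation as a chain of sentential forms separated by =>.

P=>PP=>PPP=>PPPP=>[]PPP=>[][]PP=>[][][P]P=>[][][PP]P=>[][][[P]P]P=>[][][[[P]]P]P=>[][][[[[]]]P]P=>[][][[[[]]][]]P=>[][][[[[]]][]][]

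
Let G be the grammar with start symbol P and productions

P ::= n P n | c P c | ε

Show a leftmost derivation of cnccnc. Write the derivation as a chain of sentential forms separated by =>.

P => cPc   [P ::= c P c]
cPc => cnPnc   [P ::= n P n]
cnPnc => cncPcnc   [P ::= c P c]
cncPcnc => cnccnc   [P ::= ε]

P => cPc => cnPnc => cncPcnc => cnccnc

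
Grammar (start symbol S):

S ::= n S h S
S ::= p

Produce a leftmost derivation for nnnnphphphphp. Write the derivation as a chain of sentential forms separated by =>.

S => nShS   [S ::= n S h S]
nShS => nnShShS   [S ::= n S h S]
nnShShS => nnnShShShS   [S ::= n S h S]
nnnShShShS => nnnnShShShShS   [S ::= n S h S]
nnnnShShShShS => nnnnphShShShS   [S ::= p]
nnnnphShShShS => nnnnphphShShS   [S ::= p]
nnnnphphShShS => nnnnphphphShS   [S ::= p]
nnnnphphphShS => nnnnphphphphS   [S ::= p]
nnnnphphphphS => nnnnphphphphp   [S ::= p]

S=>nShS=>nnShShS=>nnnShShShS=>nnnnShShShShS=>nnnnphShShShS=>nnnnphphShShS=>nnnnphphphShS=>nnnnphphphphS=>nnnnphphphphp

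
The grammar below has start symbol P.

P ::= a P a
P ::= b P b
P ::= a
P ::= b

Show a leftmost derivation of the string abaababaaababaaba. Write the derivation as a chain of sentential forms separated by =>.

P => aPa => abPba => abaPaba => abaaPaaba => abaabPbaaba => abaabaPabaaba => abaababPbabaaba => abaababaPababaaba => abaababaaababaaba

P => aPa   [P ::= a P a]
aPa => abPba   [P ::= b P b]
abPba => abaPaba   [P ::= a P a]
abaPaba => abaaPaaba   [P ::= a P a]
abaaPaaba => abaabPbaaba   [P ::= b P b]
abaabPbaaba => abaabaPabaaba   [P ::= a P a]
abaabaPabaaba => abaababPbabaaba   [P ::= b P b]
abaababPbabaaba => abaababaPababaaba   [P ::= a P a]
abaababaPababaaba => abaababaaababaaba   [P ::= a]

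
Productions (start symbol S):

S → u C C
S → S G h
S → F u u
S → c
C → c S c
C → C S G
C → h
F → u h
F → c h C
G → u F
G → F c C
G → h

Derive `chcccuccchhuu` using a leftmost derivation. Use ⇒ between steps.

S⇒Fuu⇒chCuu⇒chCSGuu⇒chcScSGuu⇒chcccSGuu⇒chcccuCCGuu⇒chcccucScCGuu⇒chcccucccCGuu⇒chcccuccchGuu⇒chcccuccchhuu

S ⇒ Fuu   [S → F u u]
Fuu ⇒ chCuu   [F → c h C]
chCuu ⇒ chCSGuu   [C → C S G]
chCSGuu ⇒ chcScSGuu   [C → c S c]
chcScSGuu ⇒ chcccSGuu   [S → c]
chcccSGuu ⇒ chcccuCCGuu   [S → u C C]
chcccuCCGuu ⇒ chcccucScCGuu   [C → c S c]
chcccucScCGuu ⇒ chcccucccCGuu   [S → c]
chcccucccCGuu ⇒ chcccuccchGuu   [C → h]
chcccuccchGuu ⇒ chcccuccchhuu   [G → h]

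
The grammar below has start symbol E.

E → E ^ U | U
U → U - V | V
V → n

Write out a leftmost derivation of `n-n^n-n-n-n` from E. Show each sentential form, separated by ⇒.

E ⇒ E^U ⇒ U^U ⇒ U-V^U ⇒ V-V^U ⇒ n-V^U ⇒ n-n^U ⇒ n-n^U-V ⇒ n-n^U-V-V ⇒ n-n^U-V-V-V ⇒ n-n^V-V-V-V ⇒ n-n^n-V-V-V ⇒ n-n^n-n-V-V ⇒ n-n^n-n-n-V ⇒ n-n^n-n-n-n

E ⇒ E^U   [E → E ^ U]
E^U ⇒ U^U   [E → U]
U^U ⇒ U-V^U   [U → U - V]
U-V^U ⇒ V-V^U   [U → V]
V-V^U ⇒ n-V^U   [V → n]
n-V^U ⇒ n-n^U   [V → n]
n-n^U ⇒ n-n^U-V   [U → U - V]
n-n^U-V ⇒ n-n^U-V-V   [U → U - V]
n-n^U-V-V ⇒ n-n^U-V-V-V   [U → U - V]
n-n^U-V-V-V ⇒ n-n^V-V-V-V   [U → V]
n-n^V-V-V-V ⇒ n-n^n-V-V-V   [V → n]
n-n^n-V-V-V ⇒ n-n^n-n-V-V   [V → n]
n-n^n-n-V-V ⇒ n-n^n-n-n-V   [V → n]
n-n^n-n-n-V ⇒ n-n^n-n-n-n   [V → n]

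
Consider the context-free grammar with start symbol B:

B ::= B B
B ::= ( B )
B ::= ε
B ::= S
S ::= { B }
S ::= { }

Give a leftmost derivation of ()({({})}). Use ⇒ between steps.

B ⇒ BB   [B ::= B B]
BB ⇒ (B)B   [B ::= ( B )]
(B)B ⇒ ()B   [B ::= ε]
()B ⇒ ()(B)   [B ::= ( B )]
()(B) ⇒ ()(S)   [B ::= S]
()(S) ⇒ ()({B})   [S ::= { B }]
()({B}) ⇒ ()({(B)})   [B ::= ( B )]
()({(B)}) ⇒ ()({(S)})   [B ::= S]
()({(S)}) ⇒ ()({({})})   [S ::= { }]

B ⇒ BB ⇒ (B)B ⇒ ()B ⇒ ()(B) ⇒ ()(S) ⇒ ()({B}) ⇒ ()({(B)}) ⇒ ()({(S)}) ⇒ ()({({})})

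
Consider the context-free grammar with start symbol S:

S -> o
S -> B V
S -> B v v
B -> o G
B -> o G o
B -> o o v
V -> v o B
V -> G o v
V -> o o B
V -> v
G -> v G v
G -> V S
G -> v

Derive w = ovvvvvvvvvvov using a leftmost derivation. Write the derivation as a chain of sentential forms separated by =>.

S => BV => oGV => ovGvV => ovvGvvV => ovvvGvvvV => ovvvvvvvV => ovvvvvvvGov => ovvvvvvvvGvov => ovvvvvvvvvvov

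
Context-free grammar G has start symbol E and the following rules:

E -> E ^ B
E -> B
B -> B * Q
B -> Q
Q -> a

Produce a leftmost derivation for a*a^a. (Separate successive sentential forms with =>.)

E => E^B   [E -> E ^ B]
E^B => B^B   [E -> B]
B^B => B*Q^B   [B -> B * Q]
B*Q^B => Q*Q^B   [B -> Q]
Q*Q^B => a*Q^B   [Q -> a]
a*Q^B => a*a^B   [Q -> a]
a*a^B => a*a^Q   [B -> Q]
a*a^Q => a*a^a   [Q -> a]

E => E^B => B^B => B*Q^B => Q*Q^B => a*Q^B => a*a^B => a*a^Q => a*a^a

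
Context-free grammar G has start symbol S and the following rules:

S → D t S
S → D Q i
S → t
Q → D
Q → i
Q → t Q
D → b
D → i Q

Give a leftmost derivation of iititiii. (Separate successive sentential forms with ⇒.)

S ⇒ DQi ⇒ iQQi ⇒ iDQi ⇒ iiQQi ⇒ iitQQi ⇒ iitDQi ⇒ iitiQQi ⇒ iititQQi ⇒ iititiQi ⇒ iititiii

S ⇒ DQi   [S → D Q i]
DQi ⇒ iQQi   [D → i Q]
iQQi ⇒ iDQi   [Q → D]
iDQi ⇒ iiQQi   [D → i Q]
iiQQi ⇒ iitQQi   [Q → t Q]
iitQQi ⇒ iitDQi   [Q → D]
iitDQi ⇒ iitiQQi   [D → i Q]
iitiQQi ⇒ iititQQi   [Q → t Q]
iititQQi ⇒ iititiQi   [Q → i]
iititiQi ⇒ iititiii   [Q → i]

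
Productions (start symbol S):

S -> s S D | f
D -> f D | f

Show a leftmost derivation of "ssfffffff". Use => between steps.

S => sSD   [S -> s S D]
sSD => ssSDD   [S -> s S D]
ssSDD => ssfDD   [S -> f]
ssfDD => ssffD   [D -> f]
ssffD => ssfffD   [D -> f D]
ssfffD => ssffffD   [D -> f D]
ssffffD => ssfffffD   [D -> f D]
ssfffffD => ssffffffD   [D -> f D]
ssffffffD => ssfffffff   [D -> f]

S=>sSD=>ssSDD=>ssfDD=>ssffD=>ssfffD=>ssffffD=>ssfffffD=>ssffffffD=>ssfffffff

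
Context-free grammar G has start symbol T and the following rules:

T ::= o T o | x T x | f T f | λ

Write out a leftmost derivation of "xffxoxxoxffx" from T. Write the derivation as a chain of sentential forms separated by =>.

T => xTx => xfTfx => xffTffx => xffxTxffx => xffxoToxffx => xffxoxTxoxffx => xffxoxxoxffx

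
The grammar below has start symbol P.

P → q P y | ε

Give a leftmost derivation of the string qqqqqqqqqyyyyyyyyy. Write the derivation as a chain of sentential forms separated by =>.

P => qPy   [P → q P y]
qPy => qqPyy   [P → q P y]
qqPyy => qqqPyyy   [P → q P y]
qqqPyyy => qqqqPyyyy   [P → q P y]
qqqqPyyyy => qqqqqPyyyyy   [P → q P y]
qqqqqPyyyyy => qqqqqqPyyyyyy   [P → q P y]
qqqqqqPyyyyyy => qqqqqqqPyyyyyyy   [P → q P y]
qqqqqqqPyyyyyyy => qqqqqqqqPyyyyyyyy   [P → q P y]
qqqqqqqqPyyyyyyyy => qqqqqqqqqPyyyyyyyyy   [P → q P y]
qqqqqqqqqPyyyyyyyyy => qqqqqqqqqyyyyyyyyy   [P → ε]

P => qPy => qqPyy => qqqPyyy => qqqqPyyyy => qqqqqPyyyyy => qqqqqqPyyyyyy => qqqqqqqPyyyyyyy => qqqqqqqqPyyyyyyyy => qqqqqqqqqPyyyyyyyyy => qqqqqqqqqyyyyyyyyy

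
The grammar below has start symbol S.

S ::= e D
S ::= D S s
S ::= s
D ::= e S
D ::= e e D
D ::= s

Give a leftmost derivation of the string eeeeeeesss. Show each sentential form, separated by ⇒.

S⇒eD⇒eeS⇒eeeD⇒eeeeeD⇒eeeeeeS⇒eeeeeeDSs⇒eeeeeeeSSs⇒eeeeeeesSs⇒eeeeeeesss

S ⇒ eD   [S ::= e D]
eD ⇒ eeS   [D ::= e S]
eeS ⇒ eeeD   [S ::= e D]
eeeD ⇒ eeeeeD   [D ::= e e D]
eeeeeD ⇒ eeeeeeS   [D ::= e S]
eeeeeeS ⇒ eeeeeeDSs   [S ::= D S s]
eeeeeeDSs ⇒ eeeeeeeSSs   [D ::= e S]
eeeeeeeSSs ⇒ eeeeeeesSs   [S ::= s]
eeeeeeesSs ⇒ eeeeeeesss   [S ::= s]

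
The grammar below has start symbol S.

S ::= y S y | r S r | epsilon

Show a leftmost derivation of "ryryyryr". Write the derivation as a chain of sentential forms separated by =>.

S => rSr => rySyr => ryrSryr => ryrySyryr => ryryyryr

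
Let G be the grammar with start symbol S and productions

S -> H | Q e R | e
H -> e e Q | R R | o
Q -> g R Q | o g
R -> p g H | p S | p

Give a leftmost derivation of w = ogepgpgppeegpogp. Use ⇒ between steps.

S⇒QeR⇒ogeR⇒ogepgH⇒ogepgRR⇒ogepgpgHR⇒ogepgpgRRR⇒ogepgpgpRR⇒ogepgpgppSR⇒ogepgpgppHR⇒ogepgpgppeeQR⇒ogepgpgppeegRQR⇒ogepgpgppeegpQR⇒ogepgpgppeegpogR⇒ogepgpgppeegpogp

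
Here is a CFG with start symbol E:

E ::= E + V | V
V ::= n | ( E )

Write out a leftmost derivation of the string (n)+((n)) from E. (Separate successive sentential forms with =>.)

E => E+V   [E ::= E + V]
E+V => V+V   [E ::= V]
V+V => (E)+V   [V ::= ( E )]
(E)+V => (V)+V   [E ::= V]
(V)+V => (n)+V   [V ::= n]
(n)+V => (n)+(E)   [V ::= ( E )]
(n)+(E) => (n)+(V)   [E ::= V]
(n)+(V) => (n)+((E))   [V ::= ( E )]
(n)+((E)) => (n)+((V))   [E ::= V]
(n)+((V)) => (n)+((n))   [V ::= n]

E => E+V => V+V => (E)+V => (V)+V => (n)+V => (n)+(E) => (n)+(V) => (n)+((E)) => (n)+((V)) => (n)+((n))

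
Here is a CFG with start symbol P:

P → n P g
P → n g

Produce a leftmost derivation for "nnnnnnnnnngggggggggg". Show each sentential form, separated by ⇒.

P ⇒ nPg   [P → n P g]
nPg ⇒ nnPgg   [P → n P g]
nnPgg ⇒ nnnPggg   [P → n P g]
nnnPggg ⇒ nnnnPgggg   [P → n P g]
nnnnPgggg ⇒ nnnnnPggggg   [P → n P g]
nnnnnPggggg ⇒ nnnnnnPgggggg   [P → n P g]
nnnnnnPgggggg ⇒ nnnnnnnPggggggg   [P → n P g]
nnnnnnnPggggggg ⇒ nnnnnnnnPgggggggg   [P → n P g]
nnnnnnnnPgggggggg ⇒ nnnnnnnnnPggggggggg   [P → n P g]
nnnnnnnnnPggggggggg ⇒ nnnnnnnnnngggggggggg   [P → n g]

P⇒nPg⇒nnPgg⇒nnnPggg⇒nnnnPgggg⇒nnnnnPggggg⇒nnnnnnPgggggg⇒nnnnnnnPggggggg⇒nnnnnnnnPgggggggg⇒nnnnnnnnnPggggggggg⇒nnnnnnnnnngggggggggg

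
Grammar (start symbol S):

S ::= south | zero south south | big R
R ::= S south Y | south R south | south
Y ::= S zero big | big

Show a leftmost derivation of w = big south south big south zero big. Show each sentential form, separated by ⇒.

S ⇒ big R ⇒ big S south Y ⇒ big south south Y ⇒ big south south S zero big ⇒ big south south big R zero big ⇒ big south south big south zero big

S ⇒ big R   [S ::= big R]
big R ⇒ big S south Y   [R ::= S south Y]
big S south Y ⇒ big south south Y   [S ::= south]
big south south Y ⇒ big south south S zero big   [Y ::= S zero big]
big south south S zero big ⇒ big south south big R zero big   [S ::= big R]
big south south big R zero big ⇒ big south south big south zero big   [R ::= south]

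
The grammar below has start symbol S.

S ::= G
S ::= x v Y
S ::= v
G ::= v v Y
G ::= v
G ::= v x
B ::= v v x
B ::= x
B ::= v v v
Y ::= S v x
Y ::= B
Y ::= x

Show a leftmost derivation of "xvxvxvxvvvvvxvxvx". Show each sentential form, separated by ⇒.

S ⇒ xvY ⇒ xvSvx ⇒ xvxvYvx ⇒ xvxvSvxvx ⇒ xvxvxvYvxvx ⇒ xvxvxvSvxvxvx ⇒ xvxvxvxvYvxvxvx ⇒ xvxvxvxvBvxvxvx ⇒ xvxvxvxvvvvvxvxvx

S ⇒ xvY   [S ::= x v Y]
xvY ⇒ xvSvx   [Y ::= S v x]
xvSvx ⇒ xvxvYvx   [S ::= x v Y]
xvxvYvx ⇒ xvxvSvxvx   [Y ::= S v x]
xvxvSvxvx ⇒ xvxvxvYvxvx   [S ::= x v Y]
xvxvxvYvxvx ⇒ xvxvxvSvxvxvx   [Y ::= S v x]
xvxvxvSvxvxvx ⇒ xvxvxvxvYvxvxvx   [S ::= x v Y]
xvxvxvxvYvxvxvx ⇒ xvxvxvxvBvxvxvx   [Y ::= B]
xvxvxvxvBvxvxvx ⇒ xvxvxvxvvvvvxvxvx   [B ::= v v v]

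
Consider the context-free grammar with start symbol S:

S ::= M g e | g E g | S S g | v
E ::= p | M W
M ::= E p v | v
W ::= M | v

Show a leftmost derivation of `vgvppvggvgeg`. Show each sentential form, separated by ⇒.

S ⇒ SSg   [S ::= S S g]
SSg ⇒ SSgSg   [S ::= S S g]
SSgSg ⇒ vSgSg   [S ::= v]
vSgSg ⇒ vgEggSg   [S ::= g E g]
vgEggSg ⇒ vgMWggSg   [E ::= M W]
vgMWggSg ⇒ vgvWggSg   [M ::= v]
vgvWggSg ⇒ vgvMggSg   [W ::= M]
vgvMggSg ⇒ vgvEpvggSg   [M ::= E p v]
vgvEpvggSg ⇒ vgvppvggSg   [E ::= p]
vgvppvggSg ⇒ vgvppvggMgeg   [S ::= M g e]
vgvppvggMgeg ⇒ vgvppvggvgeg   [M ::= v]

S⇒SSg⇒SSgSg⇒vSgSg⇒vgEggSg⇒vgMWggSg⇒vgvWggSg⇒vgvMggSg⇒vgvEpvggSg⇒vgvppvggSg⇒vgvppvggMgeg⇒vgvppvggvgeg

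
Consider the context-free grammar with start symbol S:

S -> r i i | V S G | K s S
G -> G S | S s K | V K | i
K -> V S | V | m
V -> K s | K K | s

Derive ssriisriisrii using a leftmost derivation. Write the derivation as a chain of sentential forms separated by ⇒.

S ⇒ KsS   [S -> K s S]
KsS ⇒ VSsS   [K -> V S]
VSsS ⇒ sSsS   [V -> s]
sSsS ⇒ sKsSsS   [S -> K s S]
sKsSsS ⇒ sVSsSsS   [K -> V S]
sVSsSsS ⇒ ssSsSsS   [V -> s]
ssSsSsS ⇒ ssriisSsS   [S -> r i i]
ssriisSsS ⇒ ssriisriisS   [S -> r i i]
ssriisriisS ⇒ ssriisriisrii   [S -> r i i]

S⇒KsS⇒VSsS⇒sSsS⇒sKsSsS⇒sVSsSsS⇒ssSsSsS⇒ssriisSsS⇒ssriisriisS⇒ssriisriisrii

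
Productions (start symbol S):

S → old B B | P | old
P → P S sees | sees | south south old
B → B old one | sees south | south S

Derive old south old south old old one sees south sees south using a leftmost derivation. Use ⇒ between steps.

S ⇒ old B B   [S → old B B]
old B B ⇒ old south S B   [B → south S]
old south S B ⇒ old south old B B B   [S → old B B]
old south old B B B ⇒ old south old B old one B B   [B → B old one]
old south old B old one B B ⇒ old south old south S old one B B   [B → south S]
old south old south S old one B B ⇒ old south old south old old one B B   [S → old]
old south old south old old one B B ⇒ old south old south old old one sees south B   [B → sees south]
old south old south old old one sees south B ⇒ old south old south old old one sees south sees south   [B → sees south]

S ⇒ old B B ⇒ old south S B ⇒ old south old B B B ⇒ old south old B old one B B ⇒ old south old south S old one B B ⇒ old south old south old old one B B ⇒ old south old south old old one sees south B ⇒ old south old south old old one sees south sees south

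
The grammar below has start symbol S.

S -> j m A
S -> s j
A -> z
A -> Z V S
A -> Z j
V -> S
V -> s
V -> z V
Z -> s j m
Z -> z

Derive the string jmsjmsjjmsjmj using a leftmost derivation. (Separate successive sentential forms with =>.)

S => jmA   [S -> j m A]
jmA => jmZVS   [A -> Z V S]
jmZVS => jmsjmVS   [Z -> s j m]
jmsjmVS => jmsjmSS   [V -> S]
jmsjmSS => jmsjmsjS   [S -> s j]
jmsjmsjS => jmsjmsjjmA   [S -> j m A]
jmsjmsjjmA => jmsjmsjjmZj   [A -> Z j]
jmsjmsjjmZj => jmsjmsjjmsjmj   [Z -> s j m]

S=>jmA=>jmZVS=>jmsjmVS=>jmsjmSS=>jmsjmsjS=>jmsjmsjjmA=>jmsjmsjjmZj=>jmsjmsjjmsjmj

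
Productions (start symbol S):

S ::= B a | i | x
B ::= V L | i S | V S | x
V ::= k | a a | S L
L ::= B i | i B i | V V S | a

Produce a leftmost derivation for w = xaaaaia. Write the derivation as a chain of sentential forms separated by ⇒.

S ⇒ Ba ⇒ VLa ⇒ SLLa ⇒ xLLa ⇒ xaLa ⇒ xaBia ⇒ xaVLia ⇒ xaaaLia ⇒ xaaaaia

S ⇒ Ba   [S ::= B a]
Ba ⇒ VLa   [B ::= V L]
VLa ⇒ SLLa   [V ::= S L]
SLLa ⇒ xLLa   [S ::= x]
xLLa ⇒ xaLa   [L ::= a]
xaLa ⇒ xaBia   [L ::= B i]
xaBia ⇒ xaVLia   [B ::= V L]
xaVLia ⇒ xaaaLia   [V ::= a a]
xaaaLia ⇒ xaaaaia   [L ::= a]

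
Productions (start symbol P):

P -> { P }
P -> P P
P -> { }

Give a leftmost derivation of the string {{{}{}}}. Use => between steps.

P=>{P}=>{{P}}=>{{PP}}=>{{{}P}}=>{{{}{}}}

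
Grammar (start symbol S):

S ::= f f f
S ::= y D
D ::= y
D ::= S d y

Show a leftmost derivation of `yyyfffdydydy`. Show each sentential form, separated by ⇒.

S ⇒ yD ⇒ ySdy ⇒ yyDdy ⇒ yySdydy ⇒ yyyDdydy ⇒ yyySdydydy ⇒ yyyfffdydydy

S ⇒ yD   [S ::= y D]
yD ⇒ ySdy   [D ::= S d y]
ySdy ⇒ yyDdy   [S ::= y D]
yyDdy ⇒ yySdydy   [D ::= S d y]
yySdydy ⇒ yyyDdydy   [S ::= y D]
yyyDdydy ⇒ yyySdydydy   [D ::= S d y]
yyySdydydy ⇒ yyyfffdydydy   [S ::= f f f]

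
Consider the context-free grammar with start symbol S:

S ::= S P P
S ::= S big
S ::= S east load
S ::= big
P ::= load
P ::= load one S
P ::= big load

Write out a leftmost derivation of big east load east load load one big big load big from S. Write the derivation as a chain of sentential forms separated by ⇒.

S ⇒ S big ⇒ S P P big ⇒ S east load P P big ⇒ S east load east load P P big ⇒ big east load east load P P big ⇒ big east load east load load one S P big ⇒ big east load east load load one big P big ⇒ big east load east load load one big big load big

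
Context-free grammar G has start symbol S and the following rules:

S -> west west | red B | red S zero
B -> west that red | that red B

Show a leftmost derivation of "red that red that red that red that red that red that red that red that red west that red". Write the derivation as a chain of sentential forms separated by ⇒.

S ⇒ red B ⇒ red that red B ⇒ red that red that red B ⇒ red that red that red that red B ⇒ red that red that red that red that red B ⇒ red that red that red that red that red that red B ⇒ red that red that red that red that red that red that red B ⇒ red that red that red that red that red that red that red that red B ⇒ red that red that red that red that red that red that red that red that red B ⇒ red that red that red that red that red that red that red that red that red west that red

S ⇒ red B   [S -> red B]
red B ⇒ red that red B   [B -> that red B]
red that red B ⇒ red that red that red B   [B -> that red B]
red that red that red B ⇒ red that red that red that red B   [B -> that red B]
red that red that red that red B ⇒ red that red that red that red that red B   [B -> that red B]
red that red that red that red that red B ⇒ red that red that red that red that red that red B   [B -> that red B]
red that red that red that red that red that red B ⇒ red that red that red that red that red that red that red B   [B -> that red B]
red that red that red that red that red that red that red B ⇒ red that red that red that red that red that red that red that red B   [B -> that red B]
red that red that red that red that red that red that red that red B ⇒ red that red that red that red that red that red that red that red that red B   [B -> that red B]
red that red that red that red that red that red that red that red that red B ⇒ red that red that red that red that red that red that red that red that red west that red   [B -> west that red]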